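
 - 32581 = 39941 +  - 72522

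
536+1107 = 1643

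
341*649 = 221309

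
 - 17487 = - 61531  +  44044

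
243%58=11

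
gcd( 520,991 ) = 1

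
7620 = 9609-1989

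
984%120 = 24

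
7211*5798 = 41809378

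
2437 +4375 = 6812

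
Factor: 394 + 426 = 820 = 2^2*5^1*41^1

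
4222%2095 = 32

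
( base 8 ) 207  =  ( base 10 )135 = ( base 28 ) 4N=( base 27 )50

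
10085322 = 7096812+2988510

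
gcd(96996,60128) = 4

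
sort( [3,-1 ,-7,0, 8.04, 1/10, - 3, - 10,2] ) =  [-10, - 7, - 3,- 1,0,1/10 , 2, 3 , 8.04]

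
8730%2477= 1299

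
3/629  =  3/629 = 0.00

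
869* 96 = 83424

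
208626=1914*109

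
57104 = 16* 3569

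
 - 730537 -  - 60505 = -670032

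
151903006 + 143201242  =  295104248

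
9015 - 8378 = 637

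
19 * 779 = 14801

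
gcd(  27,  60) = 3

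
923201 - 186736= 736465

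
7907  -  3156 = 4751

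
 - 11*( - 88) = 968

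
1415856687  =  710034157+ 705822530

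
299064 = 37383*8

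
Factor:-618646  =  -2^1*7^1* 44189^1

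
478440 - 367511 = 110929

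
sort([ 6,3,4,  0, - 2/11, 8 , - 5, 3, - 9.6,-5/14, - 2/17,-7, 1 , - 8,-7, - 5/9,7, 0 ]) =[ - 9.6, - 8, - 7, - 7,-5, - 5/9, - 5/14, - 2/11, - 2/17,  0 , 0 , 1,3  ,  3,4, 6,7,8 ] 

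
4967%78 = 53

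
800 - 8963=-8163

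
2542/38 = 1271/19 = 66.89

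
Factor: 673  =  673^1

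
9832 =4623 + 5209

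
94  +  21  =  115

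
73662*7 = 515634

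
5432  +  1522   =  6954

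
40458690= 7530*5373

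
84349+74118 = 158467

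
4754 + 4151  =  8905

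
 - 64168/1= - 64168 = -  64168.00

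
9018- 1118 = 7900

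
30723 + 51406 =82129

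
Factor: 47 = 47^1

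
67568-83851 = -16283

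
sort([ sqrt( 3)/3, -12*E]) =[ - 12*E, sqrt( 3 )/3]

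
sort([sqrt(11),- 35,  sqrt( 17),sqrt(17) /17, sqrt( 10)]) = [-35,sqrt(17)/17,sqrt(10) , sqrt(11), sqrt (17 )]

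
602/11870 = 301/5935 = 0.05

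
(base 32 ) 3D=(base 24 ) 4D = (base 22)4l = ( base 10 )109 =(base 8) 155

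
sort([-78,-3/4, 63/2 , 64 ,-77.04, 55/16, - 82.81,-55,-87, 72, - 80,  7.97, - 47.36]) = [-87,-82.81,-80,  -  78 , - 77.04, - 55,-47.36, - 3/4,55/16,  7.97,  63/2, 64,  72 ] 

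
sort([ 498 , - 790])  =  [  -  790 , 498 ] 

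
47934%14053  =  5775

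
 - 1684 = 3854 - 5538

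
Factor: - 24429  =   - 3^1*17^1*479^1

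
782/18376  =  391/9188  =  0.04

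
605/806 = 605/806 = 0.75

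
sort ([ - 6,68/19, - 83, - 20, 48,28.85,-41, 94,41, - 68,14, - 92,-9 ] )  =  [ - 92, - 83, - 68, -41, -20,-9, - 6, 68/19,14,28.85,41, 48 , 94] 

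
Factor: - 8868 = -2^2*3^1 * 739^1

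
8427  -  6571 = 1856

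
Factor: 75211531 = 7699^1*9769^1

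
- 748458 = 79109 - 827567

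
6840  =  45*152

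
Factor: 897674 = 2^1*19^1*23623^1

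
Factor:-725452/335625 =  - 2^2*3^( - 1 )*5^( - 4 )*7^1*13^1*179^( - 1)*1993^1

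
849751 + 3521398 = 4371149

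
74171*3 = 222513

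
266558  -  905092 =- 638534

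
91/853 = 91/853 =0.11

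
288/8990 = 144/4495 = 0.03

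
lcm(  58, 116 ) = 116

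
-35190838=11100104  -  46290942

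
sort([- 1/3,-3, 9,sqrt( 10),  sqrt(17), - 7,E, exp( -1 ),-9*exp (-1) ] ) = [  -  7, - 9*exp(-1), - 3,  -  1/3, exp( - 1 ), E, sqrt(  10), sqrt(17 ),9] 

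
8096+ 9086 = 17182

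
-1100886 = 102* ( - 10793 ) 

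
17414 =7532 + 9882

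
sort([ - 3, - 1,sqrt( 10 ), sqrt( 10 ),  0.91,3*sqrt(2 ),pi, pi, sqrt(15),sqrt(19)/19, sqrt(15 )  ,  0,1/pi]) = [ - 3, - 1,0,sqrt(19) /19,1/pi, 0.91,pi,  pi,sqrt(10 ), sqrt(10 ), sqrt(15),sqrt(15) , 3*sqrt( 2) ]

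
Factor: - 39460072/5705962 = -2^2 * 47^1 * 104947^1*2852981^(-1 ) = -19730036/2852981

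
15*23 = 345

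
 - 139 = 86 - 225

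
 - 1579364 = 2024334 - 3603698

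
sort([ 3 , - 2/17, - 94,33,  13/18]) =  [ - 94, - 2/17,13/18,3,33]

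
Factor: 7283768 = 2^3*910471^1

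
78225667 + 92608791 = 170834458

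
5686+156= 5842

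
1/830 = 1/830 = 0.00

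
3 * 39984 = 119952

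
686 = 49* 14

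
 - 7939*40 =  -317560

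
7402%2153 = 943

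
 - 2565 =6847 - 9412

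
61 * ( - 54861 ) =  - 3346521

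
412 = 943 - 531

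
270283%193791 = 76492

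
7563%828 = 111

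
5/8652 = 5/8652 = 0.00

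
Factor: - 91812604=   -  2^2*13^1 * 1765627^1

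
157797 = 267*591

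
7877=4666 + 3211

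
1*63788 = 63788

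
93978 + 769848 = 863826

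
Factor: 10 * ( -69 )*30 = -20700 = -2^2*3^2*5^2*23^1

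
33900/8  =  8475/2 = 4237.50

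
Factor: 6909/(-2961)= - 7/3 = -  3^(-1 )*7^1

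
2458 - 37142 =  - 34684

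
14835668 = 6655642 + 8180026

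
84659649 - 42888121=41771528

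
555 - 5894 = - 5339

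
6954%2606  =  1742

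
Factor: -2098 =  - 2^1*1049^1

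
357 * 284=101388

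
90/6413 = 90/6413 = 0.01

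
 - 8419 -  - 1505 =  - 6914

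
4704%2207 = 290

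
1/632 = 1/632  =  0.00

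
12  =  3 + 9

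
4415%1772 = 871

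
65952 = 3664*18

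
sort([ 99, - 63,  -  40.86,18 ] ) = [ - 63,-40.86, 18, 99 ] 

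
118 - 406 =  - 288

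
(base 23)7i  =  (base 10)179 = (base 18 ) 9h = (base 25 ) 74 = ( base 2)10110011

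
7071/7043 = 7071/7043 = 1.00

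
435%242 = 193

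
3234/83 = 3234/83=38.96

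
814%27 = 4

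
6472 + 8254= 14726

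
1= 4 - 3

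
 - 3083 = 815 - 3898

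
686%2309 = 686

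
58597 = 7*8371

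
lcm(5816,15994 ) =63976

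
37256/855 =43 + 491/855 = 43.57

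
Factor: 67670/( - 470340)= - 101/702=- 2^( - 1) *3^( - 3 )*13^( - 1 )*101^1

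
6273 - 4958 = 1315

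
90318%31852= 26614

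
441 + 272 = 713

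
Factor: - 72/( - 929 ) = 2^3 * 3^2*929^( - 1)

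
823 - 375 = 448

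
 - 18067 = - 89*203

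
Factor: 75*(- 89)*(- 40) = 2^3*3^1 * 5^3*89^1 = 267000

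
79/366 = 79/366 =0.22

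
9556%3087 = 295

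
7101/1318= 5+511/1318 = 5.39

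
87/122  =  87/122 = 0.71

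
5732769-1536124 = 4196645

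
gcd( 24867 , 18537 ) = 3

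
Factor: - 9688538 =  - 2^1*17^1*284957^1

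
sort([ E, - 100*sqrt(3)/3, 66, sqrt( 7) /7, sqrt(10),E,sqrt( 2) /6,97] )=[ - 100*sqrt( 3)/3 , sqrt(2) /6, sqrt(7) /7,E, E, sqrt(10),66,97 ] 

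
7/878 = 7/878 = 0.01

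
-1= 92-93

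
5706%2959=2747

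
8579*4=34316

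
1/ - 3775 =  -1/3775 = - 0.00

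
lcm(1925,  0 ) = 0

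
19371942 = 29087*666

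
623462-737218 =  - 113756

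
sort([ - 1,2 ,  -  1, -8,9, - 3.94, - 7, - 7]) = [ - 8,  -  7,- 7,-3.94, - 1, - 1,2, 9]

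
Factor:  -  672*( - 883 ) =593376 = 2^5*3^1*7^1*883^1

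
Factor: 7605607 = 7605607^1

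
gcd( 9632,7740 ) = 172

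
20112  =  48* 419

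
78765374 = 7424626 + 71340748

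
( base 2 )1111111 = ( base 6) 331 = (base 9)151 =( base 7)241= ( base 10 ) 127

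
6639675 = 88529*75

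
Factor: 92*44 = 2^4  *  11^1*23^1 = 4048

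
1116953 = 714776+402177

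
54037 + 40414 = 94451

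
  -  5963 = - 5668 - 295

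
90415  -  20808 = 69607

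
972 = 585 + 387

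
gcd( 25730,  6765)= 5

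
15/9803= 15/9803 = 0.00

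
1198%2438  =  1198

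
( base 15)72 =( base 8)153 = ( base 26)43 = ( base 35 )32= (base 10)107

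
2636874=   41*64314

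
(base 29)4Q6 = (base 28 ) 578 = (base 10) 4124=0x101c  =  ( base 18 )CD2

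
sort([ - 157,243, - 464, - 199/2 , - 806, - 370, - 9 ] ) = [-806,  -  464 , - 370, - 157, -199/2, -9,243 ] 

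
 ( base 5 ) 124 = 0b100111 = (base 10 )39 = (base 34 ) 15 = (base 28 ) 1b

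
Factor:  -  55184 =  - 2^4*3449^1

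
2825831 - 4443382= - 1617551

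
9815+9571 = 19386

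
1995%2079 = 1995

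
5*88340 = 441700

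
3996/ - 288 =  - 111/8= - 13.88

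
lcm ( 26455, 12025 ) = 132275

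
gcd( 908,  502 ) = 2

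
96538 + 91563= 188101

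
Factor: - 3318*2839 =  - 9419802 = -2^1*3^1*7^1*17^1*79^1*167^1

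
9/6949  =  9/6949  =  0.00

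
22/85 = 22/85 = 0.26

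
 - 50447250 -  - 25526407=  - 24920843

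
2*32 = 64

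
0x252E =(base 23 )HMJ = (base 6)112022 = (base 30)AH8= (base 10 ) 9518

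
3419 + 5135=8554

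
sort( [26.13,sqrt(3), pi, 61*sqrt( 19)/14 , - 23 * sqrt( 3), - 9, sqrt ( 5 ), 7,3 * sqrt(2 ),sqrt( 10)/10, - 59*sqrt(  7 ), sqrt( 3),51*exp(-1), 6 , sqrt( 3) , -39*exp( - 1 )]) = [ - 59*sqrt( 7), - 23*sqrt( 3 ), - 39*exp( - 1 ), - 9,sqrt( 10)/10,  sqrt( 3),  sqrt( 3) , sqrt( 3 ), sqrt (5 ), pi, 3*sqrt( 2),6, 7, 51*exp( - 1), 61*sqrt( 19 )/14,  26.13] 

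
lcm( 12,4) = 12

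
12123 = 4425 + 7698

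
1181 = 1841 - 660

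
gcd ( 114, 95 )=19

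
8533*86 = 733838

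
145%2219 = 145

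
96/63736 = 12/7967 = 0.00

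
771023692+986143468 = 1757167160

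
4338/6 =723 =723.00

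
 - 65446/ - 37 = 1768+30/37 = 1768.81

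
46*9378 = 431388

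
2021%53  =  7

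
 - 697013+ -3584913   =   - 4281926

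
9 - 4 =5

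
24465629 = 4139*5911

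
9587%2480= 2147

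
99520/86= 1157 + 9/43= 1157.21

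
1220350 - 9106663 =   -  7886313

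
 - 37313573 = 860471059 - 897784632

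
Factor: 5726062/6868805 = 2^1*5^(-1)*1373761^( - 1)*2863031^1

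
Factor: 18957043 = 7^1*2708149^1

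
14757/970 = 14757/970 =15.21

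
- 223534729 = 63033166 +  - 286567895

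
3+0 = 3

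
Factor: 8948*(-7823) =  - 70000204 = -2^2*2237^1*7823^1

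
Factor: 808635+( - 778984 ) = 149^1*199^1 = 29651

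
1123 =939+184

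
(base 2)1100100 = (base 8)144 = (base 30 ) 3a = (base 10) 100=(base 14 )72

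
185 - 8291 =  - 8106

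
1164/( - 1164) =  -1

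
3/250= 3/250 = 0.01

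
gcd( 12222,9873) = 9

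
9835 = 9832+3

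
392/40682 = 196/20341 = 0.01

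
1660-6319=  - 4659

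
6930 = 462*15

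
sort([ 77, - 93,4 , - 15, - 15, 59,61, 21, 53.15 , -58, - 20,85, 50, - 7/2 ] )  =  [ - 93, - 58, - 20, - 15, - 15, - 7/2, 4, 21,50,  53.15, 59,61 , 77,85]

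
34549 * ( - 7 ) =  - 241843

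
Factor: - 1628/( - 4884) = 3^( - 1 ) = 1/3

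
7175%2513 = 2149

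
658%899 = 658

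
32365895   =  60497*535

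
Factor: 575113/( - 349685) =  - 5^( - 1 )*7^1 * 11^2*103^( - 1 )= -  847/515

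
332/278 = 166/139 = 1.19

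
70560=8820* 8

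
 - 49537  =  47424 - 96961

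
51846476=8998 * 5762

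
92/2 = 46 = 46.00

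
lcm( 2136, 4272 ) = 4272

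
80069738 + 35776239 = 115845977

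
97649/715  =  97649/715= 136.57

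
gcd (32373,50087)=1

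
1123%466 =191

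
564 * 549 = 309636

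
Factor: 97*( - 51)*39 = - 192933 = - 3^2*13^1*17^1*97^1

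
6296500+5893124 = 12189624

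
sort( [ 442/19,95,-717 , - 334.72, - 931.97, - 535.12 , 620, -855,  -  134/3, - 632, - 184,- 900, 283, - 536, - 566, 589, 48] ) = [-931.97, - 900, - 855, - 717, - 632, - 566, - 536,- 535.12, - 334.72,-184, - 134/3, 442/19,48, 95, 283,589, 620] 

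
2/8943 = 2/8943=0.00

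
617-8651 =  - 8034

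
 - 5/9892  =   - 5/9892 =- 0.00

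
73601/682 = 6691/62 = 107.92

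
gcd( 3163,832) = 1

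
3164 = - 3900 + 7064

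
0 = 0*99872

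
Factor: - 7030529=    - 11^1*229^1 * 2791^1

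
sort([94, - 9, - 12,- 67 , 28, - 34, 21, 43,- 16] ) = [ - 67, - 34, - 16, - 12, - 9, 21,28, 43, 94 ]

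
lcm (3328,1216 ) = 63232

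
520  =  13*40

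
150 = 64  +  86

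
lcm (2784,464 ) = 2784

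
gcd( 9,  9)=9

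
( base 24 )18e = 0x30e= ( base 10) 782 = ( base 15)372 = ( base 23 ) 1b0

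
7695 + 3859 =11554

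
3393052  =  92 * 36881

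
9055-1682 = 7373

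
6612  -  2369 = 4243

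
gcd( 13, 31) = 1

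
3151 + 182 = 3333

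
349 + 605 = 954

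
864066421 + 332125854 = 1196192275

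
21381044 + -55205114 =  - 33824070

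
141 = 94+47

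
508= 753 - 245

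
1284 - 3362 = -2078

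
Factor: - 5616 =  - 2^4*3^3 * 13^1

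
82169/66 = 82169/66 =1244.98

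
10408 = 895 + 9513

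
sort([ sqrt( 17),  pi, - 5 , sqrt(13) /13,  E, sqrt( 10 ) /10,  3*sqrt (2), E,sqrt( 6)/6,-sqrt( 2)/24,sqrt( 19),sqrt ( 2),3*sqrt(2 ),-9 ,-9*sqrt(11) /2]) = [-9*sqrt( 11 )/2, - 9, - 5,-sqrt( 2) /24,sqrt( 13)/13,sqrt( 10)/10,sqrt( 6 )/6, sqrt( 2), E, E, pi, sqrt( 17),  3 * sqrt(2), 3*sqrt(2 ), sqrt( 19 )]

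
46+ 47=93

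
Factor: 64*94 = 6016= 2^7*47^1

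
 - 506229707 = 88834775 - 595064482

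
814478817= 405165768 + 409313049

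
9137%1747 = 402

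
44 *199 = 8756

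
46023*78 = 3589794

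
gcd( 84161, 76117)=1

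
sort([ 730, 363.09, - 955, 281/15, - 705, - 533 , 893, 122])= [ - 955, - 705,- 533, 281/15,122, 363.09 , 730,893]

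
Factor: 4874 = 2^1 * 2437^1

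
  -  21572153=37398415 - 58970568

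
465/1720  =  93/344 = 0.27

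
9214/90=102+17/45 = 102.38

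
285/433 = 285/433 = 0.66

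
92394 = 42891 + 49503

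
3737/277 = 3737/277 = 13.49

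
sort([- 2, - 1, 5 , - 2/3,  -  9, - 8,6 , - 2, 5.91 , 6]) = [-9 ,- 8, -2, - 2, - 1, - 2/3 , 5 , 5.91 , 6, 6]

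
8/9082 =4/4541 = 0.00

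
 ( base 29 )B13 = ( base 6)110551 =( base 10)9283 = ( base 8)22103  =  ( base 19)16DB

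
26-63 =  - 37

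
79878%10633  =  5447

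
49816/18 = 2767 + 5/9  =  2767.56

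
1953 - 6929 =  - 4976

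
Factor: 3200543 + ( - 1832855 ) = 1367688 = 2^3 * 3^1*7^2*1163^1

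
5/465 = 1/93 =0.01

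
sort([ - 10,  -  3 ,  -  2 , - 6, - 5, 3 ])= [ - 10, - 6, - 5,  -  3, - 2,3 ]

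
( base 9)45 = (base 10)41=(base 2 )101001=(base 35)16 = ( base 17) 27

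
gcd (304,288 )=16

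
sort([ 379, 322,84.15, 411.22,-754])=[-754, 84.15, 322, 379, 411.22]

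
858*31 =26598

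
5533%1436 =1225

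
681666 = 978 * 697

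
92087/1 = 92087 = 92087.00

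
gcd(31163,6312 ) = 1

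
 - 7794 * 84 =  - 654696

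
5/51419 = 5/51419 =0.00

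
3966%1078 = 732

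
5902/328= 17 + 163/164 = 17.99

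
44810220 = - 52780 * ( - 849) 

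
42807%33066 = 9741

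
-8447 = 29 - 8476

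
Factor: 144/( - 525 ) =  - 48/175 = - 2^4*3^1*5^ ( - 2)*7^( - 1 ) 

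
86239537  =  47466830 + 38772707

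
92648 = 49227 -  - 43421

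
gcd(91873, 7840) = 1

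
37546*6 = 225276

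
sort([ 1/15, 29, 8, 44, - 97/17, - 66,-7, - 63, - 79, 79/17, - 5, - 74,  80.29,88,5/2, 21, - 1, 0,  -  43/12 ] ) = [ - 79, - 74, - 66, - 63, - 7, - 97/17,- 5, - 43/12, - 1 , 0, 1/15 , 5/2 , 79/17, 8, 21, 29,  44, 80.29,  88]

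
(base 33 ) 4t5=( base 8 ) 12306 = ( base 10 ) 5318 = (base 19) EDH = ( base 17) 116e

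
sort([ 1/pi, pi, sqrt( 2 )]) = [1/pi, sqrt(2 ),pi ] 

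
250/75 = 3  +  1/3= 3.33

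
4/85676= 1/21419 = 0.00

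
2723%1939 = 784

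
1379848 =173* 7976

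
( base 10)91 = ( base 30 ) 31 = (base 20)4b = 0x5b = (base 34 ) 2n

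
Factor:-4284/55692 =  - 1/13= - 13^( - 1 )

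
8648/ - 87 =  - 8648/87 = - 99.40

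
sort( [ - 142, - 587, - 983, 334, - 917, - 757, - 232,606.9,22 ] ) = [ - 983, - 917, - 757, - 587,  -  232, - 142,22,334, 606.9 ] 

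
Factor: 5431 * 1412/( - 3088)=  - 2^( - 2)*193^( - 1) * 353^1* 5431^1 = - 1917143/772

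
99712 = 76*1312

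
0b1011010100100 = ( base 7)22620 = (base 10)5796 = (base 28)7B0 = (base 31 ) 60U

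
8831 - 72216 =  - 63385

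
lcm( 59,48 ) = 2832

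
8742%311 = 34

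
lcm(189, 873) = 18333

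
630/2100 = 3/10  =  0.30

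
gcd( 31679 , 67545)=79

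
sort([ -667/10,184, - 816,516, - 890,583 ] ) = [ - 890, - 816, - 667/10, 184,516,583] 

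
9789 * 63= 616707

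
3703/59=62  +  45/59 = 62.76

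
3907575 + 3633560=7541135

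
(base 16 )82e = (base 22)474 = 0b100000101110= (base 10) 2094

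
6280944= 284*22116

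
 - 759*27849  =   - 21137391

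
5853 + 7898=13751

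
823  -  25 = 798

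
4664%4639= 25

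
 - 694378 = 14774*( - 47)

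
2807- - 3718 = 6525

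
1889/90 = 20 + 89/90= 20.99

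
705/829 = 705/829 = 0.85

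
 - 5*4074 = -20370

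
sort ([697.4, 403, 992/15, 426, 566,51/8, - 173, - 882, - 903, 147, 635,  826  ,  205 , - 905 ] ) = [ - 905, - 903, -882,-173, 51/8,  992/15, 147,205, 403,426, 566,635 , 697.4,826 ] 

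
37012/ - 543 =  - 69 + 455/543 = -  68.16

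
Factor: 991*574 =2^1*7^1*41^1 * 991^1 = 568834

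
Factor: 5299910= 2^1 * 5^1*7^1*11^1*6883^1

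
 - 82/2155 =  - 82/2155 = - 0.04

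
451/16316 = 451/16316 = 0.03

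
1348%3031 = 1348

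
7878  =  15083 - 7205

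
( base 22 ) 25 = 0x31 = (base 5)144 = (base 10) 49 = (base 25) 1o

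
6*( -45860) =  - 275160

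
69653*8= 557224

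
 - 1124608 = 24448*( - 46)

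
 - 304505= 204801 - 509306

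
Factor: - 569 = -569^1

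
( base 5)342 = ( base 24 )41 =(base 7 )166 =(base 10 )97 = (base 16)61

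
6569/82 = 80+9/82 =80.11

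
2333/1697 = 2333/1697 = 1.37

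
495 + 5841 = 6336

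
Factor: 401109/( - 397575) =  - 227/225 = - 3^(-2)* 5^ (  -  2)*227^1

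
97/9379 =97/9379 = 0.01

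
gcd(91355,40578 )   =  1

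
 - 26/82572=  -  1 + 41273/41286 = - 0.00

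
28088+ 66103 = 94191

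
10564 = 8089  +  2475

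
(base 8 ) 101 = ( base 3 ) 2102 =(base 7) 122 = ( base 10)65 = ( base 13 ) 50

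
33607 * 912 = 30649584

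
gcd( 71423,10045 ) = 1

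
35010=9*3890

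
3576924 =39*91716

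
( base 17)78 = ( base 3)11201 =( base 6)331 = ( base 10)127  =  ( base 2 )1111111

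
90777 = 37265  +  53512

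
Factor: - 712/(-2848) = 2^(-2) = 1/4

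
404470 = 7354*55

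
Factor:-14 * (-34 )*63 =29988 = 2^2* 3^2*7^2*17^1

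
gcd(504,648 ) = 72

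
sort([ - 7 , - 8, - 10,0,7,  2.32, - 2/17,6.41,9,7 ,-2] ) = [ - 10,-8, - 7,  -  2, - 2/17,  0,2.32, 6.41,7, 7, 9] 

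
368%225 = 143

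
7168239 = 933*7683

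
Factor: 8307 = 3^2 *13^1*71^1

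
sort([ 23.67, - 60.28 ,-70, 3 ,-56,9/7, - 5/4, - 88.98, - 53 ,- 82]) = [ - 88.98, - 82, - 70, - 60.28, - 56, - 53 ,  -  5/4, 9/7, 3,23.67 ]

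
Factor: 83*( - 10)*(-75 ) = 62250 = 2^1*3^1*5^3*83^1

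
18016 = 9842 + 8174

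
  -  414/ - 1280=207/640 = 0.32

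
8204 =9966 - 1762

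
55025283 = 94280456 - 39255173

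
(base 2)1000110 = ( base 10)70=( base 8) 106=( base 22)34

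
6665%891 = 428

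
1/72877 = 1/72877 = 0.00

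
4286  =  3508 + 778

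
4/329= 4/329 = 0.01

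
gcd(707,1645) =7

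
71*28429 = 2018459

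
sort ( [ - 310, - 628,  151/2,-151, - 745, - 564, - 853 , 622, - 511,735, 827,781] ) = [ - 853 , - 745, - 628,  -  564,- 511, - 310, - 151, 151/2 , 622,735,781,  827]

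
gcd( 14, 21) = 7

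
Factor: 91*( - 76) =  - 6916 = - 2^2* 7^1*13^1*19^1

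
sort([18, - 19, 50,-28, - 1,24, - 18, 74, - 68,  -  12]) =[ - 68, - 28,- 19, - 18 , - 12, - 1,18,24, 50, 74 ] 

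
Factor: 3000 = 2^3*3^1*5^3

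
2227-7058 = -4831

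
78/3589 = 78/3589 =0.02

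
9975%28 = 7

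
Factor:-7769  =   - 17^1*457^1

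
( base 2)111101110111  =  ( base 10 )3959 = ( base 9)5378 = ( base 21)8KB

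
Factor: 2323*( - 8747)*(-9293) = 23^1*101^1*8747^1*9293^1 =188827078333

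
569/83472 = 569/83472=0.01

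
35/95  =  7/19 = 0.37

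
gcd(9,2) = 1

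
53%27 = 26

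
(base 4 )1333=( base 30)47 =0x7f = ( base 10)127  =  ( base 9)151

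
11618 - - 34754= 46372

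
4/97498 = 2/48749 = 0.00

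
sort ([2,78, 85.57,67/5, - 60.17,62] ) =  [-60.17, 2, 67/5, 62, 78, 85.57] 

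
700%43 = 12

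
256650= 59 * 4350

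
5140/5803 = 5140/5803 = 0.89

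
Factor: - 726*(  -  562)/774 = 2^1*3^( - 1)*11^2*43^(-1 ) *281^1 = 68002/129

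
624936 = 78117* 8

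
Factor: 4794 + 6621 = 3^1*5^1*761^1 =11415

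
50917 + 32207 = 83124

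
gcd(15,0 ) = 15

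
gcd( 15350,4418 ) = 2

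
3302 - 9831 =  - 6529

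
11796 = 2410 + 9386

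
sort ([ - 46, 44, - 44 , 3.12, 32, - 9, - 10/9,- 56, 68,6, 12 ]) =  [- 56, - 46,  -  44, - 9 ,  -  10/9, 3.12,6, 12, 32, 44, 68 ] 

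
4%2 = 0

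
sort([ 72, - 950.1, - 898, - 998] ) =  [ - 998,-950.1, - 898, 72 ] 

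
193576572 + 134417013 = 327993585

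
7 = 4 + 3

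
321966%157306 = 7354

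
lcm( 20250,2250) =20250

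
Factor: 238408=2^3 * 17^1 * 1753^1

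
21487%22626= 21487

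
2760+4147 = 6907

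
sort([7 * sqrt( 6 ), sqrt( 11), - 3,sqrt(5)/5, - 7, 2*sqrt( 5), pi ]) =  [ - 7, - 3, sqrt( 5 ) /5, pi, sqrt( 11 ), 2*sqrt(5), 7*sqrt(6 )]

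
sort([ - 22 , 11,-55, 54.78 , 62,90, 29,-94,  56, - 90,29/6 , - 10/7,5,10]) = [ - 94, - 90, - 55, - 22 , -10/7 , 29/6, 5,10,  11, 29, 54.78, 56,62,90]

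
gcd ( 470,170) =10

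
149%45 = 14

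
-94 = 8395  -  8489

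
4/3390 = 2/1695 = 0.00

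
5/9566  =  5/9566=0.00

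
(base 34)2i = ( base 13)68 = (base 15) 5b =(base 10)86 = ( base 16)56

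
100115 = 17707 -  - 82408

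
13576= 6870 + 6706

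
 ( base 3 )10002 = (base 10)83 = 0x53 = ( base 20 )43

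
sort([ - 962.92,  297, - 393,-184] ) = [- 962.92,-393,-184,297] 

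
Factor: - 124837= - 31^1 *4027^1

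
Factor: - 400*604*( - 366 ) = 88425600=2^7*3^1 *5^2*61^1*151^1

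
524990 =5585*94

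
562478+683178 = 1245656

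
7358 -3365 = 3993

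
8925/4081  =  2+109/583 = 2.19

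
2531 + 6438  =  8969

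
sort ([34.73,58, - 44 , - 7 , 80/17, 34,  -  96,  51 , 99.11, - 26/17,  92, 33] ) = [ - 96 , - 44, - 7,  -  26/17 , 80/17, 33,34,34.73,51,58, 92,99.11] 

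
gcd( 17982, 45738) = 54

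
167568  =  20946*8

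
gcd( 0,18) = 18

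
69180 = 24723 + 44457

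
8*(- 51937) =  - 415496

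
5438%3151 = 2287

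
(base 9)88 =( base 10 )80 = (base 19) 44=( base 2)1010000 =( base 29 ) 2M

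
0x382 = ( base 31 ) SU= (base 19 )295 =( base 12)62a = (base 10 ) 898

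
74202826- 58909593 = 15293233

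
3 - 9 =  - 6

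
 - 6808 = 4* (-1702 )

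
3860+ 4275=8135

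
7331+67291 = 74622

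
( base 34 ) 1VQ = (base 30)2EG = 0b100010111100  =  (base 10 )2236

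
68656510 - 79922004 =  - 11265494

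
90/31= 90/31 = 2.90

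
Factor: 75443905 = 5^1 * 15088781^1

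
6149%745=189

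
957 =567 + 390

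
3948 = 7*564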